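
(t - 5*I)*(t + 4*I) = t^2 - I*t + 20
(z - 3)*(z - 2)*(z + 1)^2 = z^4 - 3*z^3 - 3*z^2 + 7*z + 6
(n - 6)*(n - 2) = n^2 - 8*n + 12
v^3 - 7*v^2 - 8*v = v*(v - 8)*(v + 1)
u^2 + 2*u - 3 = (u - 1)*(u + 3)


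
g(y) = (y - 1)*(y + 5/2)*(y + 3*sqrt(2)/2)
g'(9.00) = 308.87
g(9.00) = 1023.16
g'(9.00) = 308.87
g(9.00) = 1023.16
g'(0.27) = 2.86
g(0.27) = -4.84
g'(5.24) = 121.01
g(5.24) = 241.58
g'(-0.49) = -2.15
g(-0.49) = -4.89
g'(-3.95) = 18.88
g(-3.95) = -13.13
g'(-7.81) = 127.11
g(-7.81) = -266.12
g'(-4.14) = 22.12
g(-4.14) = -17.02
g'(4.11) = 81.13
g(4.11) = 128.10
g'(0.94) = 10.14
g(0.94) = -0.63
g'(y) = (y - 1)*(y + 5/2) + (y - 1)*(y + 3*sqrt(2)/2) + (y + 5/2)*(y + 3*sqrt(2)/2)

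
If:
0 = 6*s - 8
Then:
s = 4/3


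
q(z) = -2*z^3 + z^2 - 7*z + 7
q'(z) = -6*z^2 + 2*z - 7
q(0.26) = 5.21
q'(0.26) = -6.89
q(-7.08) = 816.48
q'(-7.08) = -321.92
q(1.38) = -6.01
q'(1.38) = -15.67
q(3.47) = -88.81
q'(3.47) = -72.31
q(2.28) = -27.47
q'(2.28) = -33.63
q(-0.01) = 7.07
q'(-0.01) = -7.02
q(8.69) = -1290.78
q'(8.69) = -442.72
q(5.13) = -272.60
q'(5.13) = -154.64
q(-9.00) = 1609.00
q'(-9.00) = -511.00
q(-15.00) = 7087.00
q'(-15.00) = -1387.00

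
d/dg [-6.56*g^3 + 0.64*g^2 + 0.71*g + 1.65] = -19.68*g^2 + 1.28*g + 0.71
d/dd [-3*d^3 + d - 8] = 1 - 9*d^2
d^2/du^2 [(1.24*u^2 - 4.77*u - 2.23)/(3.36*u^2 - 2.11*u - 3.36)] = (-90.120576*u^3 - 67.060224*u^2 - 228.249504*u + 25.42501)/(37.933056*u^6 - 71.463168*u^5 - 68.922*u^4 + 133.532405*u^3 + 68.922*u^2 - 71.463168*u - 37.933056)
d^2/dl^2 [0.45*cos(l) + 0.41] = -0.45*cos(l)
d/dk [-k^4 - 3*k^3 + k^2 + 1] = k*(-4*k^2 - 9*k + 2)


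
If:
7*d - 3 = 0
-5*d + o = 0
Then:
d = 3/7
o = 15/7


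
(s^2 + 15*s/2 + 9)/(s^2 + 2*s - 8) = (s^2 + 15*s/2 + 9)/(s^2 + 2*s - 8)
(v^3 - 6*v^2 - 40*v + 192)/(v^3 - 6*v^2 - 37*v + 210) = (v^2 - 12*v + 32)/(v^2 - 12*v + 35)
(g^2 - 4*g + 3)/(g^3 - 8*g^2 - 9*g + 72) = (g - 1)/(g^2 - 5*g - 24)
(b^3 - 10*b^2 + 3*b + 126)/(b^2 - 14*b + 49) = (b^2 - 3*b - 18)/(b - 7)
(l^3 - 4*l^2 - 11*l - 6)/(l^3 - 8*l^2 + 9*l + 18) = (l + 1)/(l - 3)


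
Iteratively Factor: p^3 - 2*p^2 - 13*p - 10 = (p + 1)*(p^2 - 3*p - 10) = (p - 5)*(p + 1)*(p + 2)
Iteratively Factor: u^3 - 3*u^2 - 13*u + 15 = (u - 1)*(u^2 - 2*u - 15) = (u - 1)*(u + 3)*(u - 5)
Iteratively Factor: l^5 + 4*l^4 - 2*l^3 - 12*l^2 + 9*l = (l + 3)*(l^4 + l^3 - 5*l^2 + 3*l) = l*(l + 3)*(l^3 + l^2 - 5*l + 3) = l*(l - 1)*(l + 3)*(l^2 + 2*l - 3) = l*(l - 1)^2*(l + 3)*(l + 3)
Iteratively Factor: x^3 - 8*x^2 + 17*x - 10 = (x - 1)*(x^2 - 7*x + 10) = (x - 2)*(x - 1)*(x - 5)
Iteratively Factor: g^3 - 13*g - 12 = (g + 3)*(g^2 - 3*g - 4) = (g - 4)*(g + 3)*(g + 1)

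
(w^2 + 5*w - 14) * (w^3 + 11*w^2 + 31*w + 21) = w^5 + 16*w^4 + 72*w^3 + 22*w^2 - 329*w - 294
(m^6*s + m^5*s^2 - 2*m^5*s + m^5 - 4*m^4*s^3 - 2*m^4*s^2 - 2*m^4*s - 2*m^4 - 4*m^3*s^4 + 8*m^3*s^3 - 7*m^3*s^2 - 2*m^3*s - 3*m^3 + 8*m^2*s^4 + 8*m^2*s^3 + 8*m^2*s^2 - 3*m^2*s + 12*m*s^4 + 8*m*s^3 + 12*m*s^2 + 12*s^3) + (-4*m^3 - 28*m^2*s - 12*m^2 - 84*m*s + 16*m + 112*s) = m^6*s + m^5*s^2 - 2*m^5*s + m^5 - 4*m^4*s^3 - 2*m^4*s^2 - 2*m^4*s - 2*m^4 - 4*m^3*s^4 + 8*m^3*s^3 - 7*m^3*s^2 - 2*m^3*s - 7*m^3 + 8*m^2*s^4 + 8*m^2*s^3 + 8*m^2*s^2 - 31*m^2*s - 12*m^2 + 12*m*s^4 + 8*m*s^3 + 12*m*s^2 - 84*m*s + 16*m + 12*s^3 + 112*s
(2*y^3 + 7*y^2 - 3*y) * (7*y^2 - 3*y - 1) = 14*y^5 + 43*y^4 - 44*y^3 + 2*y^2 + 3*y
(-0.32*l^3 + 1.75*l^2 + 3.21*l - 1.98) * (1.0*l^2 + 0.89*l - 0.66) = -0.32*l^5 + 1.4652*l^4 + 4.9787*l^3 - 0.2781*l^2 - 3.8808*l + 1.3068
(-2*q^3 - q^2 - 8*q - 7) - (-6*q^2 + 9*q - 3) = -2*q^3 + 5*q^2 - 17*q - 4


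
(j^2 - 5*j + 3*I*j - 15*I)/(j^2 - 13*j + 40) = (j + 3*I)/(j - 8)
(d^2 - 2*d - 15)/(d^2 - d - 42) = (-d^2 + 2*d + 15)/(-d^2 + d + 42)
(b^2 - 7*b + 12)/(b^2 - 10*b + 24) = (b - 3)/(b - 6)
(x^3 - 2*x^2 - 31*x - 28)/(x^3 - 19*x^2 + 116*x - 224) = (x^2 + 5*x + 4)/(x^2 - 12*x + 32)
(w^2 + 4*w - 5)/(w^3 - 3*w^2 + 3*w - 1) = (w + 5)/(w^2 - 2*w + 1)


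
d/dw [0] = 0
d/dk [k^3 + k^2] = k*(3*k + 2)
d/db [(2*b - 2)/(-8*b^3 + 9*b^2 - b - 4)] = 2*(-8*b^3 + 9*b^2 - b + (b - 1)*(24*b^2 - 18*b + 1) - 4)/(8*b^3 - 9*b^2 + b + 4)^2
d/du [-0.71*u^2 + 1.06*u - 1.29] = 1.06 - 1.42*u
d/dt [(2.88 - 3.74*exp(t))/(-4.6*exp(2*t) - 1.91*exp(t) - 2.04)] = (-17.204*exp(2*t) + 26.496*exp(t) + 13.1304)*exp(t)/(21.16*exp(4*t) + 17.572*exp(3*t) + 22.4161*exp(2*t) + 7.7928*exp(t) + 4.1616)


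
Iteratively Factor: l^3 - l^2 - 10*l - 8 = (l + 2)*(l^2 - 3*l - 4) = (l - 4)*(l + 2)*(l + 1)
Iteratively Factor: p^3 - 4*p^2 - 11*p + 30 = (p - 2)*(p^2 - 2*p - 15) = (p - 5)*(p - 2)*(p + 3)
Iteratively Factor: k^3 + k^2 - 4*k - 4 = (k + 1)*(k^2 - 4) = (k - 2)*(k + 1)*(k + 2)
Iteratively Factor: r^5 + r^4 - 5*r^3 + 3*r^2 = (r - 1)*(r^4 + 2*r^3 - 3*r^2) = (r - 1)^2*(r^3 + 3*r^2) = (r - 1)^2*(r + 3)*(r^2) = r*(r - 1)^2*(r + 3)*(r)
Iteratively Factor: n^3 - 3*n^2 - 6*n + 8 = (n - 1)*(n^2 - 2*n - 8) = (n - 4)*(n - 1)*(n + 2)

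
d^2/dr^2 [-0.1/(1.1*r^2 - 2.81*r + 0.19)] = (0.242*r^2 - 0.6182*r - 0.1*(2.2*r - 2.81)*(4.4*r - 5.62) + 0.0418)/(1.1*r^2 - 2.81*r + 0.19)^3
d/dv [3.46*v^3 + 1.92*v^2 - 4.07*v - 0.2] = 10.38*v^2 + 3.84*v - 4.07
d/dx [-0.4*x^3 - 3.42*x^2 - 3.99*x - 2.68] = -1.2*x^2 - 6.84*x - 3.99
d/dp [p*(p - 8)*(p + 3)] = 3*p^2 - 10*p - 24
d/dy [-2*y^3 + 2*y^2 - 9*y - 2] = -6*y^2 + 4*y - 9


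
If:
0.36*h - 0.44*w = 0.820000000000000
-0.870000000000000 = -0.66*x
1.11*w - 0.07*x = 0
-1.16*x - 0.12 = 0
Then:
No Solution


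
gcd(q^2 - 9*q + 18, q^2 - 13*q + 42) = q - 6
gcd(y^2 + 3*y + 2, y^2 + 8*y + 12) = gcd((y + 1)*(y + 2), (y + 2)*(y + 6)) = y + 2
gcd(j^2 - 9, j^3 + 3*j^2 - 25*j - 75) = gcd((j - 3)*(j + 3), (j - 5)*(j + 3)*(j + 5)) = j + 3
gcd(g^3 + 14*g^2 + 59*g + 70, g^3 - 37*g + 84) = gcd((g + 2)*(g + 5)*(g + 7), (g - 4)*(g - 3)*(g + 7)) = g + 7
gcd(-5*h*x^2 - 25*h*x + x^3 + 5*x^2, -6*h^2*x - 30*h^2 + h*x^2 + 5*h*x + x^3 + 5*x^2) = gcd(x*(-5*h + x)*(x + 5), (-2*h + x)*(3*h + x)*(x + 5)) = x + 5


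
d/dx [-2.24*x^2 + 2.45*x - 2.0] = 2.45 - 4.48*x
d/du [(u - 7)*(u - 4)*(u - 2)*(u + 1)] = 4*u^3 - 36*u^2 + 74*u - 6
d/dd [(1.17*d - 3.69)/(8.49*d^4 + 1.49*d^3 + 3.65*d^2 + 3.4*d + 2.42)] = (-29.7999*d^4 + 121.8258*d^3 + 12.2238*d^2 + 26.937*d + 15.3774)/(72.0801*d^8 + 25.3002*d^7 + 64.1971*d^6 + 68.609*d^5 + 64.5461*d^4 + 32.0316*d^3 + 29.226*d^2 + 16.456*d + 5.8564)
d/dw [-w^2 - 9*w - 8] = -2*w - 9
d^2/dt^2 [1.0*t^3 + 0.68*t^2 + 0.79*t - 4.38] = 6.0*t + 1.36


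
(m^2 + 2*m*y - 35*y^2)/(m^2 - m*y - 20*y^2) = (m + 7*y)/(m + 4*y)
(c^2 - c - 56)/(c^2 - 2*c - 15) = (-c^2 + c + 56)/(-c^2 + 2*c + 15)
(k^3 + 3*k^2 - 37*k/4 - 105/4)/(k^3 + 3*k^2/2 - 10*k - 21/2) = (k + 5/2)/(k + 1)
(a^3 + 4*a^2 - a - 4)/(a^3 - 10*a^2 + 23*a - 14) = (a^2 + 5*a + 4)/(a^2 - 9*a + 14)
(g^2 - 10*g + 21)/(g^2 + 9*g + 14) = (g^2 - 10*g + 21)/(g^2 + 9*g + 14)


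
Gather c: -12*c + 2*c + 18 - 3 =15 - 10*c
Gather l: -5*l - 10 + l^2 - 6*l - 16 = l^2 - 11*l - 26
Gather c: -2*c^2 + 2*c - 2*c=-2*c^2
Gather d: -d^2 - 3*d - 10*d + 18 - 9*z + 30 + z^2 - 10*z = -d^2 - 13*d + z^2 - 19*z + 48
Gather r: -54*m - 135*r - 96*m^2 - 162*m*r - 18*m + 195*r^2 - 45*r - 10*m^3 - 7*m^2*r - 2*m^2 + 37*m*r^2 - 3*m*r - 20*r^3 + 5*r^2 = -10*m^3 - 98*m^2 - 72*m - 20*r^3 + r^2*(37*m + 200) + r*(-7*m^2 - 165*m - 180)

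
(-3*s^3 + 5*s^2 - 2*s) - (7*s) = -3*s^3 + 5*s^2 - 9*s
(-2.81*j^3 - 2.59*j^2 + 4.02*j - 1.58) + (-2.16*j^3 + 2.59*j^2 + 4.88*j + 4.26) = -4.97*j^3 + 8.9*j + 2.68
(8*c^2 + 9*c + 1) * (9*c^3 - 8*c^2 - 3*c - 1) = 72*c^5 + 17*c^4 - 87*c^3 - 43*c^2 - 12*c - 1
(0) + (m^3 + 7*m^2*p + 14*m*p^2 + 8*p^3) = m^3 + 7*m^2*p + 14*m*p^2 + 8*p^3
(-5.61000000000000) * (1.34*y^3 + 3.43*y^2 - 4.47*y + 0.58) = -7.5174*y^3 - 19.2423*y^2 + 25.0767*y - 3.2538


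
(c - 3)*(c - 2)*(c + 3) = c^3 - 2*c^2 - 9*c + 18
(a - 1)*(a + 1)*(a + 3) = a^3 + 3*a^2 - a - 3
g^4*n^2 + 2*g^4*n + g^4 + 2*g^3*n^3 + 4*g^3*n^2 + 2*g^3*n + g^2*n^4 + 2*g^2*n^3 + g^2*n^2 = (g + n)^2*(g*n + g)^2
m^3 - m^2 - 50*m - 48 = (m - 8)*(m + 1)*(m + 6)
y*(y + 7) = y^2 + 7*y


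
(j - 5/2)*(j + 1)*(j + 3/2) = j^3 - 19*j/4 - 15/4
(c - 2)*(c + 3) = c^2 + c - 6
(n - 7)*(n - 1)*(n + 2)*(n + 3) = n^4 - 3*n^3 - 27*n^2 - 13*n + 42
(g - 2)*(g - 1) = g^2 - 3*g + 2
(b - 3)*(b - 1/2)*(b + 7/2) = b^3 - 43*b/4 + 21/4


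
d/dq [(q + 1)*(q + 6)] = 2*q + 7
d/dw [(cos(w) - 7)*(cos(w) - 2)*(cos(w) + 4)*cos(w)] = (-4*cos(w)^3 + 15*cos(w)^2 + 44*cos(w) - 56)*sin(w)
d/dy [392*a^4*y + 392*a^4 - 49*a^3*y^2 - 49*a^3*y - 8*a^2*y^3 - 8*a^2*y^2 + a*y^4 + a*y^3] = a*(392*a^3 - 98*a^2*y - 49*a^2 - 24*a*y^2 - 16*a*y + 4*y^3 + 3*y^2)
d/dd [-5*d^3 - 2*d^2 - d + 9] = -15*d^2 - 4*d - 1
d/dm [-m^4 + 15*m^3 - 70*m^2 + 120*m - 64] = -4*m^3 + 45*m^2 - 140*m + 120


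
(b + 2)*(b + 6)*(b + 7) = b^3 + 15*b^2 + 68*b + 84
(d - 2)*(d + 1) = d^2 - d - 2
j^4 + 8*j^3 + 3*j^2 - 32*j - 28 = (j - 2)*(j + 1)*(j + 2)*(j + 7)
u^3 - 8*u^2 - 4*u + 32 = (u - 8)*(u - 2)*(u + 2)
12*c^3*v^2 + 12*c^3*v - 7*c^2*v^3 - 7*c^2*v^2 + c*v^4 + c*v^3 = v*(-4*c + v)*(-3*c + v)*(c*v + c)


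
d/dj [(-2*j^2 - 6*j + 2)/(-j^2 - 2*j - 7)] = 2*(-j^2 + 16*j + 23)/(j^4 + 4*j^3 + 18*j^2 + 28*j + 49)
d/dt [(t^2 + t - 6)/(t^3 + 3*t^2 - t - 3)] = (-t^2 + 4*t - 1)/(t^4 - 2*t^2 + 1)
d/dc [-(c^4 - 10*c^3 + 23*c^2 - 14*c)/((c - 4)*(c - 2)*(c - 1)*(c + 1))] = 4*(-c^2 + 2*c - 7)/(c^4 - 6*c^3 + c^2 + 24*c + 16)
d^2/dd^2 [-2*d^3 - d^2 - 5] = -12*d - 2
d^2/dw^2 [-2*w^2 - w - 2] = -4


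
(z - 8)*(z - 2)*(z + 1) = z^3 - 9*z^2 + 6*z + 16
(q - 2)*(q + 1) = q^2 - q - 2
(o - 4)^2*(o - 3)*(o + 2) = o^4 - 9*o^3 + 18*o^2 + 32*o - 96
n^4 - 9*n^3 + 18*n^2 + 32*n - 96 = (n - 4)^2*(n - 3)*(n + 2)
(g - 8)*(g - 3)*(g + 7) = g^3 - 4*g^2 - 53*g + 168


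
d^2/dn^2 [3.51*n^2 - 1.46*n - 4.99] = 7.02000000000000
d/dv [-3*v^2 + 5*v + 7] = 5 - 6*v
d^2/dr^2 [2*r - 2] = 0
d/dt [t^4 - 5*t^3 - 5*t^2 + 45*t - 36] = 4*t^3 - 15*t^2 - 10*t + 45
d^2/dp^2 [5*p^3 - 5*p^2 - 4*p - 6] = 30*p - 10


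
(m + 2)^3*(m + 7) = m^4 + 13*m^3 + 54*m^2 + 92*m + 56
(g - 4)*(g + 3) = g^2 - g - 12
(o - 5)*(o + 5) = o^2 - 25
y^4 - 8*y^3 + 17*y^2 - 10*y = y*(y - 5)*(y - 2)*(y - 1)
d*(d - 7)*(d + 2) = d^3 - 5*d^2 - 14*d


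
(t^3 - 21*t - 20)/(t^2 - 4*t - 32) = (t^2 - 4*t - 5)/(t - 8)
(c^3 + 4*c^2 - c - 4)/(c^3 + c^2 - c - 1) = (c + 4)/(c + 1)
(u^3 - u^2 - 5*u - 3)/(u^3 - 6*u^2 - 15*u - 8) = (u - 3)/(u - 8)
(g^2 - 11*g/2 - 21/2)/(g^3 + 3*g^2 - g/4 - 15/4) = 2*(g - 7)/(2*g^2 + 3*g - 5)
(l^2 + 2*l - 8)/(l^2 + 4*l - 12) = (l + 4)/(l + 6)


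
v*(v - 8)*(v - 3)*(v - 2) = v^4 - 13*v^3 + 46*v^2 - 48*v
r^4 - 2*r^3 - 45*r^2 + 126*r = r*(r - 6)*(r - 3)*(r + 7)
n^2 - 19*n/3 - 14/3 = (n - 7)*(n + 2/3)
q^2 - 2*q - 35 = (q - 7)*(q + 5)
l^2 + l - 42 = (l - 6)*(l + 7)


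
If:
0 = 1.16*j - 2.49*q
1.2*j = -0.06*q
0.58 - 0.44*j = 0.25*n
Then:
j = 0.00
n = 2.32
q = 0.00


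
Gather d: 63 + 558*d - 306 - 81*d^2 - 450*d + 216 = -81*d^2 + 108*d - 27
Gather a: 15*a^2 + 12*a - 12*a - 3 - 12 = 15*a^2 - 15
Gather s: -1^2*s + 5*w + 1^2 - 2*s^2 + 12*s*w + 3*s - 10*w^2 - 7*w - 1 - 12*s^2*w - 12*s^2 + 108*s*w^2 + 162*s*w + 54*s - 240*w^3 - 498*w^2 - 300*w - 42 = s^2*(-12*w - 14) + s*(108*w^2 + 174*w + 56) - 240*w^3 - 508*w^2 - 302*w - 42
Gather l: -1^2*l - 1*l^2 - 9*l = -l^2 - 10*l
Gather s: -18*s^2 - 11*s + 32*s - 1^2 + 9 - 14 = -18*s^2 + 21*s - 6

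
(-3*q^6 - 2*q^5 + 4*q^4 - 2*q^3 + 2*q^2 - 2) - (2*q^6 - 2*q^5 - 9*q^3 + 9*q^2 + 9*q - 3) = -5*q^6 + 4*q^4 + 7*q^3 - 7*q^2 - 9*q + 1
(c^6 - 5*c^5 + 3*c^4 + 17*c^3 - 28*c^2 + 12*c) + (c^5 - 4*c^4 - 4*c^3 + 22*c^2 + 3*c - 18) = c^6 - 4*c^5 - c^4 + 13*c^3 - 6*c^2 + 15*c - 18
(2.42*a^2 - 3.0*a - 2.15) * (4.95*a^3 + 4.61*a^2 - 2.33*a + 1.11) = 11.979*a^5 - 3.6938*a^4 - 30.1111*a^3 - 0.2353*a^2 + 1.6795*a - 2.3865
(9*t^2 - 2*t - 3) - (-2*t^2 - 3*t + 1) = 11*t^2 + t - 4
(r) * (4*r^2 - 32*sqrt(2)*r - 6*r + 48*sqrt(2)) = 4*r^3 - 32*sqrt(2)*r^2 - 6*r^2 + 48*sqrt(2)*r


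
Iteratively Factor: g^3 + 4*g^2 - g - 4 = (g + 1)*(g^2 + 3*g - 4) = (g + 1)*(g + 4)*(g - 1)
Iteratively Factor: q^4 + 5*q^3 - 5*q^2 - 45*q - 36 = (q + 3)*(q^3 + 2*q^2 - 11*q - 12) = (q - 3)*(q + 3)*(q^2 + 5*q + 4) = (q - 3)*(q + 1)*(q + 3)*(q + 4)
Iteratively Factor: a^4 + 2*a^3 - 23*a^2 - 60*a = (a - 5)*(a^3 + 7*a^2 + 12*a) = (a - 5)*(a + 3)*(a^2 + 4*a) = a*(a - 5)*(a + 3)*(a + 4)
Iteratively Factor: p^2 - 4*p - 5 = (p + 1)*(p - 5)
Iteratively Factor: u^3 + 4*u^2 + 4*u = (u)*(u^2 + 4*u + 4) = u*(u + 2)*(u + 2)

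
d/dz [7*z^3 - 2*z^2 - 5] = z*(21*z - 4)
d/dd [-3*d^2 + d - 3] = 1 - 6*d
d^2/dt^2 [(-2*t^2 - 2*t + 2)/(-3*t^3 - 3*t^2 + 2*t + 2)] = 4*(9*t^6 + 27*t^5 - 9*t^4 - 9*t^3 + 45*t^2 + 18*t - 10)/(27*t^9 + 81*t^8 + 27*t^7 - 135*t^6 - 126*t^5 + 54*t^4 + 100*t^3 + 12*t^2 - 24*t - 8)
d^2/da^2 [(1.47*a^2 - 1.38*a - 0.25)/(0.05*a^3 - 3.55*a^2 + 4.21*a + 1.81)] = (0.00735*a^6 - 0.0206999999999997*a^5 - 0.394410000000022*a^4 + 8.58535999999998*a^3 + 38.9520900000001*a^2 - 30.64914*a + 18.58841)/(0.000125*a^9 - 0.026625*a^8 + 1.92195*a^7 - 49.20895*a^6 + 159.90054*a^5 - 118.04406*a^4 - 87.198254*a^3 + 61.351398*a^2 + 41.377143*a + 5.929741)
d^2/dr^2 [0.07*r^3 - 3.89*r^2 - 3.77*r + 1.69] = 0.42*r - 7.78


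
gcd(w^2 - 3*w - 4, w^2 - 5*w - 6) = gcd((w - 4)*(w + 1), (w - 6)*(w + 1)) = w + 1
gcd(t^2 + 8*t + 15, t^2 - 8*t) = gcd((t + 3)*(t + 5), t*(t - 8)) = 1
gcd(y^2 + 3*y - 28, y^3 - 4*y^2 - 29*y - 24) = 1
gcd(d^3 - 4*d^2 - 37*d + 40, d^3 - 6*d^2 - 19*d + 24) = d^2 - 9*d + 8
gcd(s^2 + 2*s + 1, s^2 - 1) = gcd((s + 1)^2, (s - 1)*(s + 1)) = s + 1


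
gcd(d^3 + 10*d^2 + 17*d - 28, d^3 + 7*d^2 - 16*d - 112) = d^2 + 11*d + 28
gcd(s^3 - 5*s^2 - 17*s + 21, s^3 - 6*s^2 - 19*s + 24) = s^2 + 2*s - 3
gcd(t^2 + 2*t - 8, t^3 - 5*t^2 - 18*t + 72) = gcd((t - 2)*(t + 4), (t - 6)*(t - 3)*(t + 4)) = t + 4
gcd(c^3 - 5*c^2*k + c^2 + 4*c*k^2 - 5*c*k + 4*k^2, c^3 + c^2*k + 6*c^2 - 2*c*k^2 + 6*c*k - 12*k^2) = c - k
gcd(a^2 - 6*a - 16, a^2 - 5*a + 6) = 1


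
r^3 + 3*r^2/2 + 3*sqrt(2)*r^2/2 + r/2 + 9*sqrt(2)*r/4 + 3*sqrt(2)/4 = (r + 1/2)*(r + 1)*(r + 3*sqrt(2)/2)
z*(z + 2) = z^2 + 2*z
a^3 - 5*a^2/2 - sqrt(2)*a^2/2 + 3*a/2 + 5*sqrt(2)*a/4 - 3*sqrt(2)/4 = (a - 3/2)*(a - 1)*(a - sqrt(2)/2)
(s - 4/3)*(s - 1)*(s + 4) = s^3 + 5*s^2/3 - 8*s + 16/3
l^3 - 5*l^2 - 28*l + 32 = (l - 8)*(l - 1)*(l + 4)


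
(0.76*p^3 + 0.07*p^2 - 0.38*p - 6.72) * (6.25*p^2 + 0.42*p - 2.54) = 4.75*p^5 + 0.7567*p^4 - 4.276*p^3 - 42.3374*p^2 - 1.8572*p + 17.0688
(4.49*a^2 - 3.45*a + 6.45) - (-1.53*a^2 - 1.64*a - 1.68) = 6.02*a^2 - 1.81*a + 8.13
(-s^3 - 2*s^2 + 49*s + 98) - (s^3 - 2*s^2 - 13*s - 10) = -2*s^3 + 62*s + 108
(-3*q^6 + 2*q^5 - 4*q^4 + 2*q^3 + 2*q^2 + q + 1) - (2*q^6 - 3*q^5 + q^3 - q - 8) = -5*q^6 + 5*q^5 - 4*q^4 + q^3 + 2*q^2 + 2*q + 9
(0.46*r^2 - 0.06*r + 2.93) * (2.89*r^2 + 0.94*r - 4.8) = 1.3294*r^4 + 0.259*r^3 + 6.2033*r^2 + 3.0422*r - 14.064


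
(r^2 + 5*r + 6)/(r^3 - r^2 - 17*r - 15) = (r + 2)/(r^2 - 4*r - 5)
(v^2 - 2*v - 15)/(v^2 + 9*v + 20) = (v^2 - 2*v - 15)/(v^2 + 9*v + 20)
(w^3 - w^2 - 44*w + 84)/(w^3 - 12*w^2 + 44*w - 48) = (w + 7)/(w - 4)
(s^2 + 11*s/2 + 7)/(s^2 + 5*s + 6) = (s + 7/2)/(s + 3)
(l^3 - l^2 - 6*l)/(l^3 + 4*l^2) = (l^2 - l - 6)/(l*(l + 4))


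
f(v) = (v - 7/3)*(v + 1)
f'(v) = 2*v - 4/3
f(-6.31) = 45.90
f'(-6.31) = -13.95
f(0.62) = -2.78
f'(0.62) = -0.09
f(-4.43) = 23.20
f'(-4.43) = -10.19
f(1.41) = -2.23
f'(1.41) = 1.49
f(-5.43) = 34.39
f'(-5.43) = -12.19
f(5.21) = 17.86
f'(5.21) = 9.09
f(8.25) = 54.73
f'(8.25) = 15.17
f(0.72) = -2.77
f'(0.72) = 0.11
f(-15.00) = 242.67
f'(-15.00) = -31.33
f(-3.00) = 10.67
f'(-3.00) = -7.33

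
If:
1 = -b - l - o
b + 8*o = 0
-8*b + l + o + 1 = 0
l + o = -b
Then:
No Solution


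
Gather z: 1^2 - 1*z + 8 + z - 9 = 0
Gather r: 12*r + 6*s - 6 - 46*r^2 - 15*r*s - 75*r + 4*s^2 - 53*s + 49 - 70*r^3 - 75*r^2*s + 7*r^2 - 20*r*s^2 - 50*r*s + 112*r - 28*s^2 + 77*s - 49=-70*r^3 + r^2*(-75*s - 39) + r*(-20*s^2 - 65*s + 49) - 24*s^2 + 30*s - 6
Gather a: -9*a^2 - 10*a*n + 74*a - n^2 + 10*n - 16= -9*a^2 + a*(74 - 10*n) - n^2 + 10*n - 16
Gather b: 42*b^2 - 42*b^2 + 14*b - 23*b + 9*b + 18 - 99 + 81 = 0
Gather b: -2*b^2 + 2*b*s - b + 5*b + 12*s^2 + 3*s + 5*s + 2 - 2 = -2*b^2 + b*(2*s + 4) + 12*s^2 + 8*s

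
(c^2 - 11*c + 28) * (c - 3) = c^3 - 14*c^2 + 61*c - 84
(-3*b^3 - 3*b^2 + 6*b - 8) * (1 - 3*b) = 9*b^4 + 6*b^3 - 21*b^2 + 30*b - 8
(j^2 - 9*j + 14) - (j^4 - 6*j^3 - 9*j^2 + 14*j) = -j^4 + 6*j^3 + 10*j^2 - 23*j + 14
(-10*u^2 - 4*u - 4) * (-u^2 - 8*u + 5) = 10*u^4 + 84*u^3 - 14*u^2 + 12*u - 20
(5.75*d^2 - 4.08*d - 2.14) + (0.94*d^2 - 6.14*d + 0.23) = 6.69*d^2 - 10.22*d - 1.91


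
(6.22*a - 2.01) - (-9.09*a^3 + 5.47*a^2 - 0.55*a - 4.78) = 9.09*a^3 - 5.47*a^2 + 6.77*a + 2.77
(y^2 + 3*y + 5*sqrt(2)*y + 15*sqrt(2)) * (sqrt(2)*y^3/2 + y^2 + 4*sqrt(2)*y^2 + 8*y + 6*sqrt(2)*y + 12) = sqrt(2)*y^5/2 + 6*y^4 + 11*sqrt(2)*y^4/2 + 23*sqrt(2)*y^3 + 66*y^3 + 73*sqrt(2)*y^2 + 216*y^2 + 216*y + 180*sqrt(2)*y + 180*sqrt(2)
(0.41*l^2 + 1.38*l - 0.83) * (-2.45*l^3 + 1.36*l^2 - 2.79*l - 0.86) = -1.0045*l^5 - 2.8234*l^4 + 2.7664*l^3 - 5.3316*l^2 + 1.1289*l + 0.7138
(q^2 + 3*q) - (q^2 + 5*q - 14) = 14 - 2*q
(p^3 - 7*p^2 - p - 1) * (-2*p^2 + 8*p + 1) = -2*p^5 + 22*p^4 - 53*p^3 - 13*p^2 - 9*p - 1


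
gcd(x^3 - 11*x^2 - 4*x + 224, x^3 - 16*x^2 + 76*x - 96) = x - 8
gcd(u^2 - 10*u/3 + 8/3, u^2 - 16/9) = u - 4/3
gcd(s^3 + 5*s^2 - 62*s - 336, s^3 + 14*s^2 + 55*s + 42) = s^2 + 13*s + 42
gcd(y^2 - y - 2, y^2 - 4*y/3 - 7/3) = y + 1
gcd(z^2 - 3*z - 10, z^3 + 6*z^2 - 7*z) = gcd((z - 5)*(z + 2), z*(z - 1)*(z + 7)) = 1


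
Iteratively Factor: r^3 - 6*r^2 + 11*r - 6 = (r - 2)*(r^2 - 4*r + 3) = (r - 2)*(r - 1)*(r - 3)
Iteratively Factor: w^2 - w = (w - 1)*(w)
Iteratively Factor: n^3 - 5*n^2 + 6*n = (n - 2)*(n^2 - 3*n) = (n - 3)*(n - 2)*(n)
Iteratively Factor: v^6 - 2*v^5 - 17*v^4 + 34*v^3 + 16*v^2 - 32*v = (v + 1)*(v^5 - 3*v^4 - 14*v^3 + 48*v^2 - 32*v) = (v + 1)*(v + 4)*(v^4 - 7*v^3 + 14*v^2 - 8*v) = v*(v + 1)*(v + 4)*(v^3 - 7*v^2 + 14*v - 8) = v*(v - 4)*(v + 1)*(v + 4)*(v^2 - 3*v + 2) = v*(v - 4)*(v - 2)*(v + 1)*(v + 4)*(v - 1)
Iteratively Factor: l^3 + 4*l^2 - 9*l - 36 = (l + 3)*(l^2 + l - 12) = (l - 3)*(l + 3)*(l + 4)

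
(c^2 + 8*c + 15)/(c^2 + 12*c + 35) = (c + 3)/(c + 7)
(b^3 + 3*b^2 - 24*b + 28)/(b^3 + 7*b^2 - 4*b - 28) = (b - 2)/(b + 2)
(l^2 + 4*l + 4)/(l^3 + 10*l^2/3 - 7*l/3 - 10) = 3*(l + 2)/(3*l^2 + 4*l - 15)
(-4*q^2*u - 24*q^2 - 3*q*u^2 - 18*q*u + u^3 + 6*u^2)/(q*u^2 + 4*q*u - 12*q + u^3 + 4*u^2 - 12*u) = (-4*q + u)/(u - 2)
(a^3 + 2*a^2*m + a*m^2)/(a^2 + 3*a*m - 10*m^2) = a*(a^2 + 2*a*m + m^2)/(a^2 + 3*a*m - 10*m^2)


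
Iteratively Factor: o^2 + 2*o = (o + 2)*(o)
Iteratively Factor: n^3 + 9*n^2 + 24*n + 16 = (n + 4)*(n^2 + 5*n + 4) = (n + 4)^2*(n + 1)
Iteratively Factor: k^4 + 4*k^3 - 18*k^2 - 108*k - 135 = (k + 3)*(k^3 + k^2 - 21*k - 45) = (k - 5)*(k + 3)*(k^2 + 6*k + 9) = (k - 5)*(k + 3)^2*(k + 3)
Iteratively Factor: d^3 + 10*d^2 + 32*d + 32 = (d + 4)*(d^2 + 6*d + 8) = (d + 4)^2*(d + 2)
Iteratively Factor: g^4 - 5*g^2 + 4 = (g - 2)*(g^3 + 2*g^2 - g - 2) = (g - 2)*(g - 1)*(g^2 + 3*g + 2) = (g - 2)*(g - 1)*(g + 1)*(g + 2)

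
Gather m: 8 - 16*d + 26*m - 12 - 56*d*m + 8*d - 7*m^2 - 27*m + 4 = -8*d - 7*m^2 + m*(-56*d - 1)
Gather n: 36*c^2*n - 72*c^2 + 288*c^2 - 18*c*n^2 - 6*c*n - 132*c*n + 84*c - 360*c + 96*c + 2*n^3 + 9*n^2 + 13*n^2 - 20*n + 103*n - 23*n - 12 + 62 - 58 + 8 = 216*c^2 - 180*c + 2*n^3 + n^2*(22 - 18*c) + n*(36*c^2 - 138*c + 60)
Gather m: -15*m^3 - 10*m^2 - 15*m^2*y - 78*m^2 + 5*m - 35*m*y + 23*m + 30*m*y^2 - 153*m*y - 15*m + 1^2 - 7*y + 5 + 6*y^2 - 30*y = -15*m^3 + m^2*(-15*y - 88) + m*(30*y^2 - 188*y + 13) + 6*y^2 - 37*y + 6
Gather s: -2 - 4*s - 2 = -4*s - 4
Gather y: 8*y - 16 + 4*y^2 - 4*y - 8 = 4*y^2 + 4*y - 24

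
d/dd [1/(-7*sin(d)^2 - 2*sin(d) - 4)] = 2*(7*sin(d) + 1)*cos(d)/(7*sin(d)^2 + 2*sin(d) + 4)^2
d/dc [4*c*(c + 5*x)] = 8*c + 20*x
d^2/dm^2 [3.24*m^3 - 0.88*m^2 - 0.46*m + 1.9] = 19.44*m - 1.76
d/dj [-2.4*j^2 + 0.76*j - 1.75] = 0.76 - 4.8*j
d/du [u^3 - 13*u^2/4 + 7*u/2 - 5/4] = 3*u^2 - 13*u/2 + 7/2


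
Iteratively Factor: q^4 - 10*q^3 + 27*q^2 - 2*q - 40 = (q - 2)*(q^3 - 8*q^2 + 11*q + 20) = (q - 4)*(q - 2)*(q^2 - 4*q - 5) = (q - 5)*(q - 4)*(q - 2)*(q + 1)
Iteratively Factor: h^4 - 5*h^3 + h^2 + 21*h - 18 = (h - 3)*(h^3 - 2*h^2 - 5*h + 6) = (h - 3)*(h + 2)*(h^2 - 4*h + 3) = (h - 3)^2*(h + 2)*(h - 1)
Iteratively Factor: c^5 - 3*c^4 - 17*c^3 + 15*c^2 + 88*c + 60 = (c - 3)*(c^4 - 17*c^2 - 36*c - 20) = (c - 3)*(c + 2)*(c^3 - 2*c^2 - 13*c - 10) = (c - 3)*(c + 1)*(c + 2)*(c^2 - 3*c - 10) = (c - 5)*(c - 3)*(c + 1)*(c + 2)*(c + 2)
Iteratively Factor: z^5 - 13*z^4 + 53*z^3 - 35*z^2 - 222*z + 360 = (z - 5)*(z^4 - 8*z^3 + 13*z^2 + 30*z - 72) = (z - 5)*(z - 3)*(z^3 - 5*z^2 - 2*z + 24) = (z - 5)*(z - 4)*(z - 3)*(z^2 - z - 6) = (z - 5)*(z - 4)*(z - 3)*(z + 2)*(z - 3)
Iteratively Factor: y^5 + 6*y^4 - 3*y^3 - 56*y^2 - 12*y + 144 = (y - 2)*(y^4 + 8*y^3 + 13*y^2 - 30*y - 72) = (y - 2)*(y + 4)*(y^3 + 4*y^2 - 3*y - 18) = (y - 2)*(y + 3)*(y + 4)*(y^2 + y - 6) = (y - 2)^2*(y + 3)*(y + 4)*(y + 3)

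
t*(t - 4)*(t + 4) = t^3 - 16*t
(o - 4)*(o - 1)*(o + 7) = o^3 + 2*o^2 - 31*o + 28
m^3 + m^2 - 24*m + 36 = (m - 3)*(m - 2)*(m + 6)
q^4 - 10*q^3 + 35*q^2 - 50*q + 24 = (q - 4)*(q - 3)*(q - 2)*(q - 1)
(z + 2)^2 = z^2 + 4*z + 4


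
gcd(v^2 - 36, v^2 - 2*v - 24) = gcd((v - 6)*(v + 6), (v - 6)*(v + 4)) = v - 6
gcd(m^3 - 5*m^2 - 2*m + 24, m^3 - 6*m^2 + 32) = m^2 - 2*m - 8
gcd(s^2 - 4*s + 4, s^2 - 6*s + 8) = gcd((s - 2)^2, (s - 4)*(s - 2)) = s - 2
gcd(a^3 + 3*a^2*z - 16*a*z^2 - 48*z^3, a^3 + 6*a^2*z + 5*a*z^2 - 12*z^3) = a^2 + 7*a*z + 12*z^2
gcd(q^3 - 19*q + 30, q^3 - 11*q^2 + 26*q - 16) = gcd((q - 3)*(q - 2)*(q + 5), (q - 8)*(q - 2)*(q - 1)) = q - 2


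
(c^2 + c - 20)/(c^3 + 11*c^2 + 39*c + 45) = (c - 4)/(c^2 + 6*c + 9)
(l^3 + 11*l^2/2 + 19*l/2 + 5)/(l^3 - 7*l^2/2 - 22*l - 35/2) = (l + 2)/(l - 7)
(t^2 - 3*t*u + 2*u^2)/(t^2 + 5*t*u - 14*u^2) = (t - u)/(t + 7*u)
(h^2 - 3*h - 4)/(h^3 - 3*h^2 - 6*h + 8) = (h + 1)/(h^2 + h - 2)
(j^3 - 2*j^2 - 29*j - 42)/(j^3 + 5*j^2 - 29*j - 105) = (j^2 - 5*j - 14)/(j^2 + 2*j - 35)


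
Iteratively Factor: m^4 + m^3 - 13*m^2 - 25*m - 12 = (m + 3)*(m^3 - 2*m^2 - 7*m - 4) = (m + 1)*(m + 3)*(m^2 - 3*m - 4) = (m + 1)^2*(m + 3)*(m - 4)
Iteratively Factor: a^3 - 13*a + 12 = (a - 3)*(a^2 + 3*a - 4) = (a - 3)*(a - 1)*(a + 4)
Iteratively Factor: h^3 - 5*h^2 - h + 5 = (h + 1)*(h^2 - 6*h + 5) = (h - 1)*(h + 1)*(h - 5)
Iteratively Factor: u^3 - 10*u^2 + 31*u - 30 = (u - 5)*(u^2 - 5*u + 6) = (u - 5)*(u - 3)*(u - 2)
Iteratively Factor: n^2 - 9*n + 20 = (n - 5)*(n - 4)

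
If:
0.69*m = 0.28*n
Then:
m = 0.405797101449275*n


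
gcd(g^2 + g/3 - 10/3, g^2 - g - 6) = g + 2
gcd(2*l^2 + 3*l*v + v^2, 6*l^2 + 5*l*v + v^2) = 2*l + v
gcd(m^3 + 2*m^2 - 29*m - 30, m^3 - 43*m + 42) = 1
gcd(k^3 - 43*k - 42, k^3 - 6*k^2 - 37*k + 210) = k^2 - k - 42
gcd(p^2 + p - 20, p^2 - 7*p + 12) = p - 4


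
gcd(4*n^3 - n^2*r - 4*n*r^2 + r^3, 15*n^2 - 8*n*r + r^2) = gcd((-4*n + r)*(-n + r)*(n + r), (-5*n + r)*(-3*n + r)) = 1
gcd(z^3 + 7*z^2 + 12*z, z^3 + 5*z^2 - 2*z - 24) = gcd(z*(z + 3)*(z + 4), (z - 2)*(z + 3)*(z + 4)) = z^2 + 7*z + 12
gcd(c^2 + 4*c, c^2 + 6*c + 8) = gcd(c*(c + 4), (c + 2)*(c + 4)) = c + 4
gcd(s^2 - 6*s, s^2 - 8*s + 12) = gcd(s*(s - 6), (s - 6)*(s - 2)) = s - 6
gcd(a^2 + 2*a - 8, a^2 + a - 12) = a + 4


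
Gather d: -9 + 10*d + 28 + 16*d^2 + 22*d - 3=16*d^2 + 32*d + 16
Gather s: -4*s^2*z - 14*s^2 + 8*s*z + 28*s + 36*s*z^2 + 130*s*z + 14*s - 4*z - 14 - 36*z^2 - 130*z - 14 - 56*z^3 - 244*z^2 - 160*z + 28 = s^2*(-4*z - 14) + s*(36*z^2 + 138*z + 42) - 56*z^3 - 280*z^2 - 294*z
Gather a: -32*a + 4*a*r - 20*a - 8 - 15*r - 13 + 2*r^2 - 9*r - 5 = a*(4*r - 52) + 2*r^2 - 24*r - 26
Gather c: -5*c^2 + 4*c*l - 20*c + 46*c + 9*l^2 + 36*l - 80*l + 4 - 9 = -5*c^2 + c*(4*l + 26) + 9*l^2 - 44*l - 5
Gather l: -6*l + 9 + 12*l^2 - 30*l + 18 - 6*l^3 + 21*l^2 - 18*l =-6*l^3 + 33*l^2 - 54*l + 27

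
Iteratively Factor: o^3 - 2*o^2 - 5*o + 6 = (o + 2)*(o^2 - 4*o + 3) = (o - 3)*(o + 2)*(o - 1)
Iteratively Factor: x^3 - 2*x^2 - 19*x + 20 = (x - 5)*(x^2 + 3*x - 4) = (x - 5)*(x + 4)*(x - 1)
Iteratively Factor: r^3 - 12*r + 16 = (r - 2)*(r^2 + 2*r - 8) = (r - 2)*(r + 4)*(r - 2)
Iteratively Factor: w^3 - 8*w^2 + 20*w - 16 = (w - 2)*(w^2 - 6*w + 8) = (w - 4)*(w - 2)*(w - 2)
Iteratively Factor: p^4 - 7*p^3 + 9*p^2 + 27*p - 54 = (p - 3)*(p^3 - 4*p^2 - 3*p + 18) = (p - 3)*(p + 2)*(p^2 - 6*p + 9) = (p - 3)^2*(p + 2)*(p - 3)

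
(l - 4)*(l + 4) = l^2 - 16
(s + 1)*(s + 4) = s^2 + 5*s + 4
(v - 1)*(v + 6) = v^2 + 5*v - 6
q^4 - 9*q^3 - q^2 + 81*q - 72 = (q - 8)*(q - 3)*(q - 1)*(q + 3)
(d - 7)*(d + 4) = d^2 - 3*d - 28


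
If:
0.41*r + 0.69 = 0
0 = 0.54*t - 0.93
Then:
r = -1.68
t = 1.72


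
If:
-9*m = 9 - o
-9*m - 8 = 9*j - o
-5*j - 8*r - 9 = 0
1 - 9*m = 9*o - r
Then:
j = 1/9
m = -2923/3240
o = 317/360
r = -43/36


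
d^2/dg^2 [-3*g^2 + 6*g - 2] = -6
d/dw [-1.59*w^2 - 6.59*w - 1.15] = -3.18*w - 6.59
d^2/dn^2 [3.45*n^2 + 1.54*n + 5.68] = 6.90000000000000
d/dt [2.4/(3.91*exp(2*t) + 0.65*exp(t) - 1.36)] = (-18.768*exp(t) - 1.56)*exp(t)/(3.91*exp(2*t) + 0.65*exp(t) - 1.36)^2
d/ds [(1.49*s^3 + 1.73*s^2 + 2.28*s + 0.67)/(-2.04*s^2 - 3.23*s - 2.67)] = (-3.0396*s^4 - 9.6254*s^3 - 12.8716*s^2 - 6.5046*s - 3.9235)/(4.1616*s^4 + 13.1784*s^3 + 21.3265*s^2 + 17.2482*s + 7.1289)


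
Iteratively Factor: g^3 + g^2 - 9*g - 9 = (g + 3)*(g^2 - 2*g - 3) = (g + 1)*(g + 3)*(g - 3)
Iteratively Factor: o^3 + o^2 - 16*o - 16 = (o + 1)*(o^2 - 16) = (o + 1)*(o + 4)*(o - 4)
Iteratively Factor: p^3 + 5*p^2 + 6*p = (p + 2)*(p^2 + 3*p) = p*(p + 2)*(p + 3)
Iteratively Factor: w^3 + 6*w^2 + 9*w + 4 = (w + 1)*(w^2 + 5*w + 4) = (w + 1)*(w + 4)*(w + 1)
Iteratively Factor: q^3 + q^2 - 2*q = (q - 1)*(q^2 + 2*q) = q*(q - 1)*(q + 2)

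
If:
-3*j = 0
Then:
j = 0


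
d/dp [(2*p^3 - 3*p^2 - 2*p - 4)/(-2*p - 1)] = 2*(-4*p^3 + 3*p - 3)/(4*p^2 + 4*p + 1)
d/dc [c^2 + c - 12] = 2*c + 1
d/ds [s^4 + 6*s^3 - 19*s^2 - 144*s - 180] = 4*s^3 + 18*s^2 - 38*s - 144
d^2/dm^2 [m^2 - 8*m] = 2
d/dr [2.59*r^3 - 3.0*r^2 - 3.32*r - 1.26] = 7.77*r^2 - 6.0*r - 3.32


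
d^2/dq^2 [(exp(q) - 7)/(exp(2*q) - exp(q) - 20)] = (exp(4*q) - 27*exp(3*q) + 141*exp(2*q) - 587*exp(q) + 540)*exp(q)/(exp(6*q) - 3*exp(5*q) - 57*exp(4*q) + 119*exp(3*q) + 1140*exp(2*q) - 1200*exp(q) - 8000)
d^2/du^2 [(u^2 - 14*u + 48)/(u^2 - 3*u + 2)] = 2*(-11*u^3 + 138*u^2 - 348*u + 256)/(u^6 - 9*u^5 + 33*u^4 - 63*u^3 + 66*u^2 - 36*u + 8)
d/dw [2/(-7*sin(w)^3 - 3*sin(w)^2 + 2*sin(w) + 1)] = 2*(21*sin(w)^2 + 6*sin(w) - 2)*cos(w)/(7*sin(w)^3 + 3*sin(w)^2 - 2*sin(w) - 1)^2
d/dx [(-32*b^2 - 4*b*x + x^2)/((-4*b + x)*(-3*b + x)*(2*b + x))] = (-160*b^4 - 272*b^3*x + 74*b^2*x^2 + 8*b*x^3 - x^4)/(576*b^6 - 96*b^5*x - 236*b^4*x^2 + 68*b^3*x^3 + 21*b^2*x^4 - 10*b*x^5 + x^6)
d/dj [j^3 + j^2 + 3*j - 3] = 3*j^2 + 2*j + 3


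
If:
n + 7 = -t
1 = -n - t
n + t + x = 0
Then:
No Solution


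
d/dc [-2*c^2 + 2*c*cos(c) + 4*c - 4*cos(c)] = -2*c*sin(c) - 4*c + 4*sin(c) + 2*cos(c) + 4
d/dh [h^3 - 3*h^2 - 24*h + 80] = 3*h^2 - 6*h - 24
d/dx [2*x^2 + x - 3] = 4*x + 1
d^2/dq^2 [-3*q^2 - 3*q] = -6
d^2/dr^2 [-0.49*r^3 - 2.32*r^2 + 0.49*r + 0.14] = -2.94*r - 4.64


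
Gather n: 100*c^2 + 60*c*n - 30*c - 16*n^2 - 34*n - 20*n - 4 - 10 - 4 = 100*c^2 - 30*c - 16*n^2 + n*(60*c - 54) - 18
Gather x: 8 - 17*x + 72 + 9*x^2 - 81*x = 9*x^2 - 98*x + 80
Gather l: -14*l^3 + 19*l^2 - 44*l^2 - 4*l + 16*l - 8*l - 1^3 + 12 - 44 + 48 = -14*l^3 - 25*l^2 + 4*l + 15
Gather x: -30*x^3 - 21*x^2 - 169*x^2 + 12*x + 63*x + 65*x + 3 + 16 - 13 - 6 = -30*x^3 - 190*x^2 + 140*x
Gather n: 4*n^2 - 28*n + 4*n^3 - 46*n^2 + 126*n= 4*n^3 - 42*n^2 + 98*n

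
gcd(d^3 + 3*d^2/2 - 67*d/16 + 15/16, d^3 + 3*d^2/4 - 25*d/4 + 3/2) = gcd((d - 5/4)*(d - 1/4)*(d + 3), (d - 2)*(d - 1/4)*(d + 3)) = d^2 + 11*d/4 - 3/4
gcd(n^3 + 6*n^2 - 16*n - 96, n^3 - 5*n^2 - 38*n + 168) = n^2 + 2*n - 24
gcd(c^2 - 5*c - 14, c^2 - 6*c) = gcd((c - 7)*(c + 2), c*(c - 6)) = 1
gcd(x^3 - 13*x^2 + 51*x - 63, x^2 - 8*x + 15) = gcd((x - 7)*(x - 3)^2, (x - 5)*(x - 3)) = x - 3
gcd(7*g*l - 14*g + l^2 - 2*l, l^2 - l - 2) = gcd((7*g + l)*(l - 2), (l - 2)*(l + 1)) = l - 2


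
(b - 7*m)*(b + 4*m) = b^2 - 3*b*m - 28*m^2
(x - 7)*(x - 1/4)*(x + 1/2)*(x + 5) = x^4 - 7*x^3/4 - 285*x^2/8 - 17*x/2 + 35/8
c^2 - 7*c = c*(c - 7)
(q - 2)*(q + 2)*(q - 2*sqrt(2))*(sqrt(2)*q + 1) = sqrt(2)*q^4 - 3*q^3 - 6*sqrt(2)*q^2 + 12*q + 8*sqrt(2)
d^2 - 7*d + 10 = (d - 5)*(d - 2)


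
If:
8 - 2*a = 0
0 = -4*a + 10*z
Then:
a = 4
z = 8/5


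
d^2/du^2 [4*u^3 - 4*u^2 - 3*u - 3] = 24*u - 8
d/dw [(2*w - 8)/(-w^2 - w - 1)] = 2*(-w^2 - w + (w - 4)*(2*w + 1) - 1)/(w^2 + w + 1)^2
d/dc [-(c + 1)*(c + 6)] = -2*c - 7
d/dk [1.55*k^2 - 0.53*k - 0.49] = 3.1*k - 0.53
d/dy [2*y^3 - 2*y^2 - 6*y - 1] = 6*y^2 - 4*y - 6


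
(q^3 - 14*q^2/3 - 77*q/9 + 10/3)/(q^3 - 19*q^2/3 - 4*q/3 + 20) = (q - 1/3)/(q - 2)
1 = 1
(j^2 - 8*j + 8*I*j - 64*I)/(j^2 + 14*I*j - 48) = (j - 8)/(j + 6*I)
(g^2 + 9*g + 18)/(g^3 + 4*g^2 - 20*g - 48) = (g + 3)/(g^2 - 2*g - 8)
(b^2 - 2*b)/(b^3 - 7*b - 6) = b*(2 - b)/(-b^3 + 7*b + 6)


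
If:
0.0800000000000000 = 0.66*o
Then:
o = 0.12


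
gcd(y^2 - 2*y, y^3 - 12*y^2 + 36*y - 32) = y - 2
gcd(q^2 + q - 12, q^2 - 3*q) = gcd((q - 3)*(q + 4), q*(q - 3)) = q - 3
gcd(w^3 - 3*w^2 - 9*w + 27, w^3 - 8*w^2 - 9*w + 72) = w^2 - 9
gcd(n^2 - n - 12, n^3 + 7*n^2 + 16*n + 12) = n + 3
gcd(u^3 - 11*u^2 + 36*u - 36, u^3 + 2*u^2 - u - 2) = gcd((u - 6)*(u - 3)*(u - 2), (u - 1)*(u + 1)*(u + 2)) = 1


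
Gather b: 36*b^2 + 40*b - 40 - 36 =36*b^2 + 40*b - 76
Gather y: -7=-7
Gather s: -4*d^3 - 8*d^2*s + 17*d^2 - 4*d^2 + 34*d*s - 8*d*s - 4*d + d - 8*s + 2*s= -4*d^3 + 13*d^2 - 3*d + s*(-8*d^2 + 26*d - 6)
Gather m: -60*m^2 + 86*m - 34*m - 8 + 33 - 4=-60*m^2 + 52*m + 21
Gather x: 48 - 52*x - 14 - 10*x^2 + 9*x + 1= -10*x^2 - 43*x + 35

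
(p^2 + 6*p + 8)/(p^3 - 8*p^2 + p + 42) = (p + 4)/(p^2 - 10*p + 21)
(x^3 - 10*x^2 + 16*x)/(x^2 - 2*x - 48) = x*(x - 2)/(x + 6)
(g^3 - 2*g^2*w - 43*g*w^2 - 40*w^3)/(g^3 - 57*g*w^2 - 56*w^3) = (g + 5*w)/(g + 7*w)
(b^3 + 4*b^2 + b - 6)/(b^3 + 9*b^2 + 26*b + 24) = (b - 1)/(b + 4)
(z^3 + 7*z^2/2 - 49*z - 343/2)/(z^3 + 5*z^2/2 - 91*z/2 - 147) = (z + 7)/(z + 6)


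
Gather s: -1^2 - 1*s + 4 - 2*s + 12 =15 - 3*s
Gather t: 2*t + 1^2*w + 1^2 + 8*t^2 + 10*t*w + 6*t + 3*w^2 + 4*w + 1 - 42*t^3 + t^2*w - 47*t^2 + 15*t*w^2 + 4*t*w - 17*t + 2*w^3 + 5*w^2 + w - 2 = -42*t^3 + t^2*(w - 39) + t*(15*w^2 + 14*w - 9) + 2*w^3 + 8*w^2 + 6*w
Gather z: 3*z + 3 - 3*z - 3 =0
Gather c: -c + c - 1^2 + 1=0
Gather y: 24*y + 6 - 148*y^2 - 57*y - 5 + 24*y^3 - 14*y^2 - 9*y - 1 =24*y^3 - 162*y^2 - 42*y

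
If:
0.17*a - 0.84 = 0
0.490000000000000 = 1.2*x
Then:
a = 4.94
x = 0.41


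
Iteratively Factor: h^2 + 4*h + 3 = (h + 1)*(h + 3)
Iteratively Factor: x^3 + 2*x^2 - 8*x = (x)*(x^2 + 2*x - 8) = x*(x - 2)*(x + 4)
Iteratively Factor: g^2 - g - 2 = (g + 1)*(g - 2)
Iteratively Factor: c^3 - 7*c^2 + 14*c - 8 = (c - 4)*(c^2 - 3*c + 2) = (c - 4)*(c - 2)*(c - 1)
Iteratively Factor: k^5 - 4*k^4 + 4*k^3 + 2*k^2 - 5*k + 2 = (k + 1)*(k^4 - 5*k^3 + 9*k^2 - 7*k + 2) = (k - 1)*(k + 1)*(k^3 - 4*k^2 + 5*k - 2) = (k - 1)^2*(k + 1)*(k^2 - 3*k + 2) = (k - 1)^3*(k + 1)*(k - 2)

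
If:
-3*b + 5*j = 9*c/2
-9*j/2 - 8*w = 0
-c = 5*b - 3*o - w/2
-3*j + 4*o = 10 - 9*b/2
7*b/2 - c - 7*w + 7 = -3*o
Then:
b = 59068/91721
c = -340712/91721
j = -271200/91721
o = -40549/91721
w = 152550/91721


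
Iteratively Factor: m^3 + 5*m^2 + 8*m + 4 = (m + 1)*(m^2 + 4*m + 4) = (m + 1)*(m + 2)*(m + 2)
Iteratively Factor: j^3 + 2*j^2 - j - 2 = (j - 1)*(j^2 + 3*j + 2) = (j - 1)*(j + 2)*(j + 1)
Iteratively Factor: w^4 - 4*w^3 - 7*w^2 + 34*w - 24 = (w + 3)*(w^3 - 7*w^2 + 14*w - 8) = (w - 1)*(w + 3)*(w^2 - 6*w + 8) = (w - 4)*(w - 1)*(w + 3)*(w - 2)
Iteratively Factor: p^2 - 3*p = (p)*(p - 3)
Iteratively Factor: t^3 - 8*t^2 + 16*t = (t - 4)*(t^2 - 4*t) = (t - 4)^2*(t)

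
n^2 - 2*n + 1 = (n - 1)^2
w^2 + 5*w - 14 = (w - 2)*(w + 7)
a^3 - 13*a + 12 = (a - 3)*(a - 1)*(a + 4)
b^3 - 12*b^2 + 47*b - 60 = (b - 5)*(b - 4)*(b - 3)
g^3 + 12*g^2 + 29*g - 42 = (g - 1)*(g + 6)*(g + 7)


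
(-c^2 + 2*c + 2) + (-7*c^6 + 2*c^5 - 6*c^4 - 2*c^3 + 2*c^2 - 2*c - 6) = -7*c^6 + 2*c^5 - 6*c^4 - 2*c^3 + c^2 - 4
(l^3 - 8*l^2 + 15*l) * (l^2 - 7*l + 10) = l^5 - 15*l^4 + 81*l^3 - 185*l^2 + 150*l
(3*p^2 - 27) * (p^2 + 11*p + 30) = 3*p^4 + 33*p^3 + 63*p^2 - 297*p - 810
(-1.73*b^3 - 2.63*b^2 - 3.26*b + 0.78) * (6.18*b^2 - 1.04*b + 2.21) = -10.6914*b^5 - 14.4542*b^4 - 21.2349*b^3 + 2.3985*b^2 - 8.0158*b + 1.7238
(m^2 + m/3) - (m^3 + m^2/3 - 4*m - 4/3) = -m^3 + 2*m^2/3 + 13*m/3 + 4/3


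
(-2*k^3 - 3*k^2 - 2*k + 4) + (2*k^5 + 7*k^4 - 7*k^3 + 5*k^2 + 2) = 2*k^5 + 7*k^4 - 9*k^3 + 2*k^2 - 2*k + 6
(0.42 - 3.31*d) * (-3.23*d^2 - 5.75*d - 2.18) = 10.6913*d^3 + 17.6759*d^2 + 4.8008*d - 0.9156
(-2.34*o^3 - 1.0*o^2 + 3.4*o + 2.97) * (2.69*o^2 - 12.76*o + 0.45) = -6.2946*o^5 + 27.1684*o^4 + 20.853*o^3 - 35.8447*o^2 - 36.3672*o + 1.3365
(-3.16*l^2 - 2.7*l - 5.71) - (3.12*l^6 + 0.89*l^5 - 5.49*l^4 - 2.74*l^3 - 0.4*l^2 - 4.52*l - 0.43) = -3.12*l^6 - 0.89*l^5 + 5.49*l^4 + 2.74*l^3 - 2.76*l^2 + 1.82*l - 5.28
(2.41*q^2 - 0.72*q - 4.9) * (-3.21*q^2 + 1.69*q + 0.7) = -7.7361*q^4 + 6.3841*q^3 + 16.1992*q^2 - 8.785*q - 3.43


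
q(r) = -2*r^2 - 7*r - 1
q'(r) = -4*r - 7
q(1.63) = -17.72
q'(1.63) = -13.52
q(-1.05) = 4.14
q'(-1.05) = -2.80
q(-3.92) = -4.29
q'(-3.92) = 8.68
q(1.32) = -13.72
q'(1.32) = -12.28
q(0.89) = -8.81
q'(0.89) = -10.56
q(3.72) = -54.72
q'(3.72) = -21.88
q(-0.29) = 0.86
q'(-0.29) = -5.84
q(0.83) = -8.19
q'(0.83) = -10.32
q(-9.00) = -100.00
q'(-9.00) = 29.00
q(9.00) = -226.00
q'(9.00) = -43.00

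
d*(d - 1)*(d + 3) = d^3 + 2*d^2 - 3*d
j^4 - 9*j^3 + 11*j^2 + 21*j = j*(j - 7)*(j - 3)*(j + 1)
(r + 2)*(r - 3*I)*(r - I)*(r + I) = r^4 + 2*r^3 - 3*I*r^3 + r^2 - 6*I*r^2 + 2*r - 3*I*r - 6*I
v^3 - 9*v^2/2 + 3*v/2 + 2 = (v - 4)*(v - 1)*(v + 1/2)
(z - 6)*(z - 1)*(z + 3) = z^3 - 4*z^2 - 15*z + 18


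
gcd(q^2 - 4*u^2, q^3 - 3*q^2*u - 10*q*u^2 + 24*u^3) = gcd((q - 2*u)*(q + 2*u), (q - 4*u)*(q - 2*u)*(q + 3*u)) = q - 2*u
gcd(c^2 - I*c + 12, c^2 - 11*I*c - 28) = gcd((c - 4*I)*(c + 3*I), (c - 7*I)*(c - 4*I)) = c - 4*I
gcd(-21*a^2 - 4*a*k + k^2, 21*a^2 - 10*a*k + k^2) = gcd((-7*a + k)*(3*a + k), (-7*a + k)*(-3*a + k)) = 7*a - k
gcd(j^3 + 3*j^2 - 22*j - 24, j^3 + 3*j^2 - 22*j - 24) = j^3 + 3*j^2 - 22*j - 24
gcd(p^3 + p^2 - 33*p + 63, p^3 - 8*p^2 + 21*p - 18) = p^2 - 6*p + 9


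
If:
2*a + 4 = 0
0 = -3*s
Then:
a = -2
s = 0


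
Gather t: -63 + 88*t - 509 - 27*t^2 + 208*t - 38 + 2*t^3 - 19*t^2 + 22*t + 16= 2*t^3 - 46*t^2 + 318*t - 594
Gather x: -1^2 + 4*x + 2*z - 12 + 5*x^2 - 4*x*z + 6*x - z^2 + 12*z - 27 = 5*x^2 + x*(10 - 4*z) - z^2 + 14*z - 40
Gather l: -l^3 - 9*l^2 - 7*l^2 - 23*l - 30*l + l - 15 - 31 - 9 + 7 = -l^3 - 16*l^2 - 52*l - 48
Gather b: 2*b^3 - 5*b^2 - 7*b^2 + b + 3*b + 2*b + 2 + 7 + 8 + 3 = 2*b^3 - 12*b^2 + 6*b + 20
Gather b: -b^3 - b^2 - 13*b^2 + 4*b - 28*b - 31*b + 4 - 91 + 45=-b^3 - 14*b^2 - 55*b - 42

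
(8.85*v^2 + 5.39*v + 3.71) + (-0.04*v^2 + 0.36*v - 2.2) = 8.81*v^2 + 5.75*v + 1.51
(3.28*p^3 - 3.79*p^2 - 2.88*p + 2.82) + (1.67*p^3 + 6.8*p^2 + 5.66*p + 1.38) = 4.95*p^3 + 3.01*p^2 + 2.78*p + 4.2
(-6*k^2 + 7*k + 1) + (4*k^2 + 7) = -2*k^2 + 7*k + 8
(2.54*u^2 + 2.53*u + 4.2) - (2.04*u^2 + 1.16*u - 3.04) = 0.5*u^2 + 1.37*u + 7.24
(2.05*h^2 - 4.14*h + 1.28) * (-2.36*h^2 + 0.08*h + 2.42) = -4.838*h^4 + 9.9344*h^3 + 1.609*h^2 - 9.9164*h + 3.0976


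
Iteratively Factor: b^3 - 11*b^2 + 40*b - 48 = (b - 4)*(b^2 - 7*b + 12) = (b - 4)*(b - 3)*(b - 4)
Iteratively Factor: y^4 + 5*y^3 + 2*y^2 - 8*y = (y + 4)*(y^3 + y^2 - 2*y) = y*(y + 4)*(y^2 + y - 2) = y*(y + 2)*(y + 4)*(y - 1)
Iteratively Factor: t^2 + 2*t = (t + 2)*(t)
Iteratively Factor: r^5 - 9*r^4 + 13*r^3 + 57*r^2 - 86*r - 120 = (r + 1)*(r^4 - 10*r^3 + 23*r^2 + 34*r - 120) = (r + 1)*(r + 2)*(r^3 - 12*r^2 + 47*r - 60) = (r - 5)*(r + 1)*(r + 2)*(r^2 - 7*r + 12) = (r - 5)*(r - 4)*(r + 1)*(r + 2)*(r - 3)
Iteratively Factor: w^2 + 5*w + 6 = (w + 3)*(w + 2)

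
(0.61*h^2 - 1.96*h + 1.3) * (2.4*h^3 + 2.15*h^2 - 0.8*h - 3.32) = 1.464*h^5 - 3.3925*h^4 - 1.582*h^3 + 2.3378*h^2 + 5.4672*h - 4.316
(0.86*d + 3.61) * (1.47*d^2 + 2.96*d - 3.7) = 1.2642*d^3 + 7.8523*d^2 + 7.5036*d - 13.357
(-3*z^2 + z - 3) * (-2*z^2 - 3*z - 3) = 6*z^4 + 7*z^3 + 12*z^2 + 6*z + 9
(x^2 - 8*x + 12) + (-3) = x^2 - 8*x + 9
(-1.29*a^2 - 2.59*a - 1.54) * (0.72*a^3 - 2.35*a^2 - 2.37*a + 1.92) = -0.9288*a^5 + 1.1667*a^4 + 8.035*a^3 + 7.2805*a^2 - 1.323*a - 2.9568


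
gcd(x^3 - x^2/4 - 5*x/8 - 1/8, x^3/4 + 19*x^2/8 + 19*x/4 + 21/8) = 1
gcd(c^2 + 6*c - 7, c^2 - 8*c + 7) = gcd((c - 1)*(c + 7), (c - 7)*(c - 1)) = c - 1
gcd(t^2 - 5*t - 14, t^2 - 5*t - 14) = t^2 - 5*t - 14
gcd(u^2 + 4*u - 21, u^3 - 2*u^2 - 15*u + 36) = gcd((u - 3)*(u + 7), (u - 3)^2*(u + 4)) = u - 3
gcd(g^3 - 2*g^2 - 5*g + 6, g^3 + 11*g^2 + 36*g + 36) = g + 2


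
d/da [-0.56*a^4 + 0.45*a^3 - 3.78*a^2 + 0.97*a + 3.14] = -2.24*a^3 + 1.35*a^2 - 7.56*a + 0.97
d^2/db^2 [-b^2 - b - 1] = -2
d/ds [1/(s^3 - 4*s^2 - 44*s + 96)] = (-3*s^2 + 8*s + 44)/(s^3 - 4*s^2 - 44*s + 96)^2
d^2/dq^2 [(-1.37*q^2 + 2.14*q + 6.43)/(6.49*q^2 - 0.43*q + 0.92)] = (-5.6843418860808e-14*q^4 + 172.62751*q^3 + 1674.073434*q^2 - 184.330278*q - 75.032642)/(273.359449*q^6 - 54.334929*q^5 + 119.851479*q^4 - 15.484171*q^3 + 16.989732*q^2 - 1.091856*q + 0.778688)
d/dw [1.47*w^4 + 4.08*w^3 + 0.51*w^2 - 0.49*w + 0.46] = 5.88*w^3 + 12.24*w^2 + 1.02*w - 0.49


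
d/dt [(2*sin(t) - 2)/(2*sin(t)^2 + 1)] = 2*(4*sin(t) + cos(2*t))*cos(t)/(2 - cos(2*t))^2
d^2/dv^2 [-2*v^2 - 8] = -4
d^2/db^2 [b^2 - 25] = 2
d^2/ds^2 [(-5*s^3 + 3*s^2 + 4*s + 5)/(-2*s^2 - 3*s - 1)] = 2*(37*s^3 + 3*s^2 - 51*s - 26)/(8*s^6 + 36*s^5 + 66*s^4 + 63*s^3 + 33*s^2 + 9*s + 1)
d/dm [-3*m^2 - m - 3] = -6*m - 1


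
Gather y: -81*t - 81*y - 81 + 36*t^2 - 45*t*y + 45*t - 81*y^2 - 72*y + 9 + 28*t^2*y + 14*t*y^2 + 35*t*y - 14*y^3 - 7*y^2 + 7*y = 36*t^2 - 36*t - 14*y^3 + y^2*(14*t - 88) + y*(28*t^2 - 10*t - 146) - 72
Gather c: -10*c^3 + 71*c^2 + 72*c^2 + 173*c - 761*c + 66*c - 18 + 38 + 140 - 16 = -10*c^3 + 143*c^2 - 522*c + 144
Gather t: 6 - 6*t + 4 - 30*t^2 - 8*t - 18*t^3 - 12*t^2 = -18*t^3 - 42*t^2 - 14*t + 10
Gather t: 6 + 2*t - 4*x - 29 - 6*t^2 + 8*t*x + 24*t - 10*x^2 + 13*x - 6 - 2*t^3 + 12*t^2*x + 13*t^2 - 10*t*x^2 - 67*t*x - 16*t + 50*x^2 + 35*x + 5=-2*t^3 + t^2*(12*x + 7) + t*(-10*x^2 - 59*x + 10) + 40*x^2 + 44*x - 24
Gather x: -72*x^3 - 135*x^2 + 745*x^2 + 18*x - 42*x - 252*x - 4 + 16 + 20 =-72*x^3 + 610*x^2 - 276*x + 32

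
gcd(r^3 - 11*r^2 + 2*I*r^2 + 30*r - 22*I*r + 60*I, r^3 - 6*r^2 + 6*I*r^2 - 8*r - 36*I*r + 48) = r^2 + r*(-6 + 2*I) - 12*I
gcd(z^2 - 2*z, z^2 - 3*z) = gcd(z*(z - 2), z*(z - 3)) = z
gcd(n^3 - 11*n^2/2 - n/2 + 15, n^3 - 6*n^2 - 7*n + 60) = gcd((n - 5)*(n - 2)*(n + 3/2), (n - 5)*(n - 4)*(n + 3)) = n - 5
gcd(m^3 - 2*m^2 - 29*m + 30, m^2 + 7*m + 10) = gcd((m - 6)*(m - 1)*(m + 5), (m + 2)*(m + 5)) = m + 5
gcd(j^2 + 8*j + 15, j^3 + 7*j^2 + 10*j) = j + 5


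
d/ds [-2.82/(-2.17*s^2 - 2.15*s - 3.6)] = (-12.2388*s - 6.063)/(2.17*s^2 + 2.15*s + 3.6)^2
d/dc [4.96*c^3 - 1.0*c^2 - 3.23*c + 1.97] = 14.88*c^2 - 2.0*c - 3.23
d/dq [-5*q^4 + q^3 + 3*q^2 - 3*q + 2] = -20*q^3 + 3*q^2 + 6*q - 3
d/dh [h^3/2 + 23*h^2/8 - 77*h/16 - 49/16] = 3*h^2/2 + 23*h/4 - 77/16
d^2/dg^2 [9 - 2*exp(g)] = -2*exp(g)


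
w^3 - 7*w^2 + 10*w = w*(w - 5)*(w - 2)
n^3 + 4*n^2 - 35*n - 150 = (n - 6)*(n + 5)^2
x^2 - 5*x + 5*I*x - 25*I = (x - 5)*(x + 5*I)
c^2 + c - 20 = (c - 4)*(c + 5)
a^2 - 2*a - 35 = (a - 7)*(a + 5)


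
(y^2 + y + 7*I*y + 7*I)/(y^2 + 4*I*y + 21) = (y + 1)/(y - 3*I)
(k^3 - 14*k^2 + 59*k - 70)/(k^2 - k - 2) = (k^2 - 12*k + 35)/(k + 1)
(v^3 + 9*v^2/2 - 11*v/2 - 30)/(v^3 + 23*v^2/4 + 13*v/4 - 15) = 2*(2*v - 5)/(4*v - 5)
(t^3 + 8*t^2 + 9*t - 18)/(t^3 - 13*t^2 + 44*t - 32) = (t^2 + 9*t + 18)/(t^2 - 12*t + 32)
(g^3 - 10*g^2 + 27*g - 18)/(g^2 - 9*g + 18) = g - 1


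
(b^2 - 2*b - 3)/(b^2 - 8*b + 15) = (b + 1)/(b - 5)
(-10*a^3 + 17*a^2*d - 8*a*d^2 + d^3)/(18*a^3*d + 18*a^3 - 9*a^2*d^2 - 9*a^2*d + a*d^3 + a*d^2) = (-10*a^3 + 17*a^2*d - 8*a*d^2 + d^3)/(a*(18*a^2*d + 18*a^2 - 9*a*d^2 - 9*a*d + d^3 + d^2))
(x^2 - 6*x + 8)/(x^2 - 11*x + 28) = (x - 2)/(x - 7)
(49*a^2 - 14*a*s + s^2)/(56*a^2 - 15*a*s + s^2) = (-7*a + s)/(-8*a + s)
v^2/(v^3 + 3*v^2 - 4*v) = v/(v^2 + 3*v - 4)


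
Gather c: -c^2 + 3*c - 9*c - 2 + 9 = -c^2 - 6*c + 7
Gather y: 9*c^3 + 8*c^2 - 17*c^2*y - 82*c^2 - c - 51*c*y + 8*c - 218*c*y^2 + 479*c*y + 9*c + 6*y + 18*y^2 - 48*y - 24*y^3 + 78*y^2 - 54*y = 9*c^3 - 74*c^2 + 16*c - 24*y^3 + y^2*(96 - 218*c) + y*(-17*c^2 + 428*c - 96)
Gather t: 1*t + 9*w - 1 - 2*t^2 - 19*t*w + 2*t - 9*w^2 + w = -2*t^2 + t*(3 - 19*w) - 9*w^2 + 10*w - 1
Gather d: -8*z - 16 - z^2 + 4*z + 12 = -z^2 - 4*z - 4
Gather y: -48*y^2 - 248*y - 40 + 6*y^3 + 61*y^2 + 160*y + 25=6*y^3 + 13*y^2 - 88*y - 15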